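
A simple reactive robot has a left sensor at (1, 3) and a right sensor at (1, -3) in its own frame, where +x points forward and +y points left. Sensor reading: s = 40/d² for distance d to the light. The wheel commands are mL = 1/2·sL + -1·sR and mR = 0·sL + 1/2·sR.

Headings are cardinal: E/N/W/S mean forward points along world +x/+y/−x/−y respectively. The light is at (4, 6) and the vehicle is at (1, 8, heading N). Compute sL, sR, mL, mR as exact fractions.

8/9 40/9 -4 20/9

left sensor world pos  = (-2, 9); dL² = 45
right sensor world pos = (4, 9); dR² = 9
sL = 40/45 = 8/9
sR = 40/9 = 40/9
mL = 1/2·sL + -1·sR = -4
mR = 0·sL + 1/2·sR = 20/9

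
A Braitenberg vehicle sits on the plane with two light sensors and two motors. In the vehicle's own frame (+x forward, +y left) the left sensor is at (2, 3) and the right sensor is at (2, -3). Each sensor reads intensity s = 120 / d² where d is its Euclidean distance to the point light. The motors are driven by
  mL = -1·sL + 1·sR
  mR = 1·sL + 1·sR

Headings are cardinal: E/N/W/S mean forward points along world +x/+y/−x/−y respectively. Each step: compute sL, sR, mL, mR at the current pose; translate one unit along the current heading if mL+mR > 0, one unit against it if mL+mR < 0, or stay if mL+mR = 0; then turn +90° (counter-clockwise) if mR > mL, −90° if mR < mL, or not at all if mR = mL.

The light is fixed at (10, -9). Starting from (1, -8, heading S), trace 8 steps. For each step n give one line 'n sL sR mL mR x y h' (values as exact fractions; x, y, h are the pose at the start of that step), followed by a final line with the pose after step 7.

n=0: pose=(1,-8,S); sL=120/37, sR=24/29; mL=-2592/1073, mR=4368/1073; mL+mR=48/29 → advance +1; mR−mL=240/37 → turn +1·90°
n=1: pose=(1,-9,E); sL=60/29, sR=60/29; mL=0, mR=120/29; mL+mR=120/29 → advance +1; mR−mL=120/29 → turn +1·90°
n=2: pose=(2,-9,N); sL=24/25, sR=120/29; mL=2304/725, mR=3696/725; mL+mR=240/29 → advance +1; mR−mL=48/25 → turn +1·90°
n=3: pose=(2,-8,W); sL=15/13, sR=30/29; mL=-45/377, mR=825/377; mL+mR=60/29 → advance +1; mR−mL=30/13 → turn +1·90°
n=4: pose=(1,-8,S); sL=120/37, sR=24/29; mL=-2592/1073, mR=4368/1073; mL+mR=48/29 → advance +1; mR−mL=240/37 → turn +1·90°
n=5: pose=(1,-9,E); sL=60/29, sR=60/29; mL=0, mR=120/29; mL+mR=120/29 → advance +1; mR−mL=120/29 → turn +1·90°
n=6: pose=(2,-9,N); sL=24/25, sR=120/29; mL=2304/725, mR=3696/725; mL+mR=240/29 → advance +1; mR−mL=48/25 → turn +1·90°
n=7: pose=(2,-8,W); sL=15/13, sR=30/29; mL=-45/377, mR=825/377; mL+mR=60/29 → advance +1; mR−mL=30/13 → turn +1·90°

0 120/37 24/29 -2592/1073 4368/1073 1 -8 S
1 60/29 60/29 0 120/29 1 -9 E
2 24/25 120/29 2304/725 3696/725 2 -9 N
3 15/13 30/29 -45/377 825/377 2 -8 W
4 120/37 24/29 -2592/1073 4368/1073 1 -8 S
5 60/29 60/29 0 120/29 1 -9 E
6 24/25 120/29 2304/725 3696/725 2 -9 N
7 15/13 30/29 -45/377 825/377 2 -8 W
final 1 -8 S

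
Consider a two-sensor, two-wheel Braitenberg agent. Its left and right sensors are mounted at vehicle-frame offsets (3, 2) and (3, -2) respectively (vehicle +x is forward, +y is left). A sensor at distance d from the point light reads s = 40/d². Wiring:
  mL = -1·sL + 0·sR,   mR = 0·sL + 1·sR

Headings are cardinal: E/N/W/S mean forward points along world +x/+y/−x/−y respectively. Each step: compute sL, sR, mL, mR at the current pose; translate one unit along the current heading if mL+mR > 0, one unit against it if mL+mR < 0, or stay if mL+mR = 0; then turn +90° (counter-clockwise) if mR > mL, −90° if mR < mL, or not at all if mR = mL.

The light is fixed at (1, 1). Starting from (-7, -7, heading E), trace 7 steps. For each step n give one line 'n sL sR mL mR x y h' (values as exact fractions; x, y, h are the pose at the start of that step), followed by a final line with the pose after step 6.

n=0: pose=(-7,-7,E); sL=40/61, sR=8/25; mL=-40/61, mR=8/25; mL+mR=-512/1525 → advance -1; mR−mL=1488/1525 → turn +1·90°
n=1: pose=(-8,-7,N); sL=20/73, sR=20/37; mL=-20/73, mR=20/37; mL+mR=720/2701 → advance +1; mR−mL=2200/2701 → turn +1·90°
n=2: pose=(-8,-6,W); sL=8/45, sR=40/169; mL=-8/45, mR=40/169; mL+mR=448/7605 → advance +1; mR−mL=3152/7605 → turn +1·90°
n=3: pose=(-9,-6,S); sL=10/41, sR=10/61; mL=-10/41, mR=10/61; mL+mR=-200/2501 → advance -1; mR−mL=1020/2501 → turn +1·90°
n=4: pose=(-9,-5,E); sL=8/13, sR=40/113; mL=-8/13, mR=40/113; mL+mR=-384/1469 → advance -1; mR−mL=1424/1469 → turn +1·90°
n=5: pose=(-10,-5,N); sL=20/89, sR=4/9; mL=-20/89, mR=4/9; mL+mR=176/801 → advance +1; mR−mL=536/801 → turn +1·90°
n=6: pose=(-10,-4,W); sL=8/49, sR=8/41; mL=-8/49, mR=8/41; mL+mR=64/2009 → advance +1; mR−mL=720/2009 → turn +1·90°

0 40/61 8/25 -40/61 8/25 -7 -7 E
1 20/73 20/37 -20/73 20/37 -8 -7 N
2 8/45 40/169 -8/45 40/169 -8 -6 W
3 10/41 10/61 -10/41 10/61 -9 -6 S
4 8/13 40/113 -8/13 40/113 -9 -5 E
5 20/89 4/9 -20/89 4/9 -10 -5 N
6 8/49 8/41 -8/49 8/41 -10 -4 W
final -11 -4 S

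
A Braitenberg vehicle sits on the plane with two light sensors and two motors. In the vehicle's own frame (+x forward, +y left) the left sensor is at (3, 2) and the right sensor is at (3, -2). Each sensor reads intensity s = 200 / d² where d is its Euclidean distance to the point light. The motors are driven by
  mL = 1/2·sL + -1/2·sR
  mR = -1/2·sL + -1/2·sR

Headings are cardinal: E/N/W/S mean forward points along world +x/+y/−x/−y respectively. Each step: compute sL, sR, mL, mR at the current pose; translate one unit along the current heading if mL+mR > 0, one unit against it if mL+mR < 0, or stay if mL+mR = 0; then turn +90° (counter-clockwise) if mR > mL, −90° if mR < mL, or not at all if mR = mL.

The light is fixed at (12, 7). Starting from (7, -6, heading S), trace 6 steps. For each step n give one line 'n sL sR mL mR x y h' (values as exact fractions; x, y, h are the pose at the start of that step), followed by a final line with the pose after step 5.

n=0: pose=(7,-6,S); sL=40/53, sR=40/61; mL=160/3233, mR=-2280/3233; mL+mR=-40/61 → advance -1; mR−mL=-40/53 → turn -1·90°
n=1: pose=(7,-5,W); sL=10/13, sR=50/41; mL=-120/533, mR=-530/533; mL+mR=-50/41 → advance -1; mR−mL=-10/13 → turn -1·90°
n=2: pose=(8,-5,N); sL=200/117, sR=40/17; mL=-640/1989, mR=-4040/1989; mL+mR=-40/17 → advance -1; mR−mL=-200/117 → turn -1·90°
n=3: pose=(8,-6,E); sL=100/61, sR=100/113; mL=2600/6893, mR=-8700/6893; mL+mR=-100/113 → advance -1; mR−mL=-100/61 → turn -1·90°
n=4: pose=(7,-6,S); sL=40/53, sR=40/61; mL=160/3233, mR=-2280/3233; mL+mR=-40/61 → advance -1; mR−mL=-40/53 → turn -1·90°
n=5: pose=(7,-5,W); sL=10/13, sR=50/41; mL=-120/533, mR=-530/533; mL+mR=-50/41 → advance -1; mR−mL=-10/13 → turn -1·90°

0 40/53 40/61 160/3233 -2280/3233 7 -6 S
1 10/13 50/41 -120/533 -530/533 7 -5 W
2 200/117 40/17 -640/1989 -4040/1989 8 -5 N
3 100/61 100/113 2600/6893 -8700/6893 8 -6 E
4 40/53 40/61 160/3233 -2280/3233 7 -6 S
5 10/13 50/41 -120/533 -530/533 7 -5 W
final 8 -5 N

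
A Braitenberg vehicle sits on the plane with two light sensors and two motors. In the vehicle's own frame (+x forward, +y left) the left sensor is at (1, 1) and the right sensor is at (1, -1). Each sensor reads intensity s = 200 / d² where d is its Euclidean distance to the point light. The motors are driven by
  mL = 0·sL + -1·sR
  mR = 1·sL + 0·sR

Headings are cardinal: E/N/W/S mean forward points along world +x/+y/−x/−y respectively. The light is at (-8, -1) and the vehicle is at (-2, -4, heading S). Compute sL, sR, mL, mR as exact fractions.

left sensor world pos  = (-1, -5); dL² = 65
right sensor world pos = (-3, -5); dR² = 41
sL = 200/65 = 40/13
sR = 200/41 = 200/41
mL = 0·sL + -1·sR = -200/41
mR = 1·sL + 0·sR = 40/13

40/13 200/41 -200/41 40/13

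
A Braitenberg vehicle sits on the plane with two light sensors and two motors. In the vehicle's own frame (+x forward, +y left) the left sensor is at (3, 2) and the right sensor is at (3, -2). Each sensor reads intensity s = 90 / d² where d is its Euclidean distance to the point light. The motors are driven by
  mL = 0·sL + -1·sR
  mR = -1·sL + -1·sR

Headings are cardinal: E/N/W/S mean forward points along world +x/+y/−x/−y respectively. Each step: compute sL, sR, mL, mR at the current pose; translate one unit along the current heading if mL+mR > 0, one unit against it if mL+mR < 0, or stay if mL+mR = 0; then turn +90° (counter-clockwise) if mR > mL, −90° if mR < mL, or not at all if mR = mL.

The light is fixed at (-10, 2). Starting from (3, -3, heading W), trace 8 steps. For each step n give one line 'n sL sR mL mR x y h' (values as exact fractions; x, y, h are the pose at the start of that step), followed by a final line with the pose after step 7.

n=0: pose=(3,-3,W); sL=90/149, sR=90/109; mL=-90/109, mR=-23220/16241; mL+mR=-36630/16241 → advance -1; mR−mL=-90/149 → turn -1·90°
n=1: pose=(4,-3,N); sL=45/74, sR=9/26; mL=-9/26, mR=-459/481; mL+mR=-1251/962 → advance -1; mR−mL=-45/74 → turn -1·90°
n=2: pose=(4,-4,E); sL=18/61, sR=90/353; mL=-90/353, mR=-11844/21533; mL+mR=-17334/21533 → advance -1; mR−mL=-18/61 → turn -1·90°
n=3: pose=(3,-4,S); sL=5/17, sR=45/101; mL=-45/101, mR=-1270/1717; mL+mR=-2035/1717 → advance -1; mR−mL=-5/17 → turn -1·90°
n=4: pose=(3,-3,W); sL=90/149, sR=90/109; mL=-90/109, mR=-23220/16241; mL+mR=-36630/16241 → advance -1; mR−mL=-90/149 → turn -1·90°
n=5: pose=(4,-3,N); sL=45/74, sR=9/26; mL=-9/26, mR=-459/481; mL+mR=-1251/962 → advance -1; mR−mL=-45/74 → turn -1·90°
n=6: pose=(4,-4,E); sL=18/61, sR=90/353; mL=-90/353, mR=-11844/21533; mL+mR=-17334/21533 → advance -1; mR−mL=-18/61 → turn -1·90°
n=7: pose=(3,-4,S); sL=5/17, sR=45/101; mL=-45/101, mR=-1270/1717; mL+mR=-2035/1717 → advance -1; mR−mL=-5/17 → turn -1·90°

0 90/149 90/109 -90/109 -23220/16241 3 -3 W
1 45/74 9/26 -9/26 -459/481 4 -3 N
2 18/61 90/353 -90/353 -11844/21533 4 -4 E
3 5/17 45/101 -45/101 -1270/1717 3 -4 S
4 90/149 90/109 -90/109 -23220/16241 3 -3 W
5 45/74 9/26 -9/26 -459/481 4 -3 N
6 18/61 90/353 -90/353 -11844/21533 4 -4 E
7 5/17 45/101 -45/101 -1270/1717 3 -4 S
final 3 -3 W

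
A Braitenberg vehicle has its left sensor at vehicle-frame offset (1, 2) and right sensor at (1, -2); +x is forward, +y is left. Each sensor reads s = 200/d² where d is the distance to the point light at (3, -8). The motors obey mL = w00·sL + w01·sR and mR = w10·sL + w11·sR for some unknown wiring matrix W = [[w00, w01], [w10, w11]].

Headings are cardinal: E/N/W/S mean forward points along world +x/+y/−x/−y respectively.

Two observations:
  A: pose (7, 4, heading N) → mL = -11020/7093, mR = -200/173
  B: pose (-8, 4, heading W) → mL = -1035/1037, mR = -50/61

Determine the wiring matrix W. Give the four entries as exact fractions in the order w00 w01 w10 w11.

obs A: pose=(7,4,N) → sL=200/173, sR=40/41, mL=-11020/7093, mR=-200/173
obs B: pose=(-8,4,W) → sL=50/61, sR=10/17, mL=-1035/1037, mR=-50/61
sensor matrix S = [[200/173, 40/41], [50/61, 10/17]]; det S = -880000/7355441
solve [mL_A; mL_B] = S·[w00; w01] and [mR_A; mR_B] = S·[w10; w11]:
  w00 = -1/2, w01 = -1, w10 = -1, w11 = 0

-1/2 -1 -1 0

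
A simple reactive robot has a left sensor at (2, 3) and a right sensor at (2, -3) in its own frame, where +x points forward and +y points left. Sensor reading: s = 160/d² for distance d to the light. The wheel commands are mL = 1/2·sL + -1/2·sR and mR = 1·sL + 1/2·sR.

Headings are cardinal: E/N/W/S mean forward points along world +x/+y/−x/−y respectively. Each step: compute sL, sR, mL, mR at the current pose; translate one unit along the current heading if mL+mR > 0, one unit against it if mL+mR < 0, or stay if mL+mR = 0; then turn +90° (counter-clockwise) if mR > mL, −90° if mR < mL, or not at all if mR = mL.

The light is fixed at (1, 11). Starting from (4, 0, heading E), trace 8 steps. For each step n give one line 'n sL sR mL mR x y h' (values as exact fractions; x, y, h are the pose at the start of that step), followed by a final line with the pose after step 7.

0 160/89 160/221 10560/19669 42480/19669 4 0 E
1 80/41 16/13 192/533 1368/533 5 0 N
2 160/173 160/53 -9600/9169 22320/9169 5 1 W
3 8/9 10/9 -1/9 13/9 4 1 S
4 160/89 160/221 10560/19669 42480/19669 4 0 E
5 80/41 16/13 192/533 1368/533 5 0 N
6 160/173 160/53 -9600/9169 22320/9169 5 1 W
7 8/9 10/9 -1/9 13/9 4 1 S
final 4 0 E

n=0: pose=(4,0,E); sL=160/89, sR=160/221; mL=10560/19669, mR=42480/19669; mL+mR=240/89 → advance +1; mR−mL=31920/19669 → turn +1·90°
n=1: pose=(5,0,N); sL=80/41, sR=16/13; mL=192/533, mR=1368/533; mL+mR=120/41 → advance +1; mR−mL=1176/533 → turn +1·90°
n=2: pose=(5,1,W); sL=160/173, sR=160/53; mL=-9600/9169, mR=22320/9169; mL+mR=240/173 → advance +1; mR−mL=31920/9169 → turn +1·90°
n=3: pose=(4,1,S); sL=8/9, sR=10/9; mL=-1/9, mR=13/9; mL+mR=4/3 → advance +1; mR−mL=14/9 → turn +1·90°
n=4: pose=(4,0,E); sL=160/89, sR=160/221; mL=10560/19669, mR=42480/19669; mL+mR=240/89 → advance +1; mR−mL=31920/19669 → turn +1·90°
n=5: pose=(5,0,N); sL=80/41, sR=16/13; mL=192/533, mR=1368/533; mL+mR=120/41 → advance +1; mR−mL=1176/533 → turn +1·90°
n=6: pose=(5,1,W); sL=160/173, sR=160/53; mL=-9600/9169, mR=22320/9169; mL+mR=240/173 → advance +1; mR−mL=31920/9169 → turn +1·90°
n=7: pose=(4,1,S); sL=8/9, sR=10/9; mL=-1/9, mR=13/9; mL+mR=4/3 → advance +1; mR−mL=14/9 → turn +1·90°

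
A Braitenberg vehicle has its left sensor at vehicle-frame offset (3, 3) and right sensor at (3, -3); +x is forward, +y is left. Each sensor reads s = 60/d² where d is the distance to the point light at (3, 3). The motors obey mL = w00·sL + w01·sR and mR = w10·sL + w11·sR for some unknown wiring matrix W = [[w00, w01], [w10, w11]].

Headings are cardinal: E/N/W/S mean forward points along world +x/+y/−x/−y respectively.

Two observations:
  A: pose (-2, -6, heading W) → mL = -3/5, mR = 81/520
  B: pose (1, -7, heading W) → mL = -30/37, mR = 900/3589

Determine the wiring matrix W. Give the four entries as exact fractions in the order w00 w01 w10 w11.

obs A: pose=(-2,-6,W) → sL=15/52, sR=3/5, mL=-3/5, mR=81/520
obs B: pose=(1,-7,W) → sL=30/97, sR=30/37, mL=-30/37, mR=900/3589
sensor matrix S = [[15/52, 3/5], [30/97, 30/37]]; det S = 4509/93314
solve [mL_A; mL_B] = S·[w00; w01] and [mR_A; mR_B] = S·[w10; w11]:
  w00 = 0, w01 = -1, w10 = -1/2, w11 = 1/2

0 -1 -1/2 1/2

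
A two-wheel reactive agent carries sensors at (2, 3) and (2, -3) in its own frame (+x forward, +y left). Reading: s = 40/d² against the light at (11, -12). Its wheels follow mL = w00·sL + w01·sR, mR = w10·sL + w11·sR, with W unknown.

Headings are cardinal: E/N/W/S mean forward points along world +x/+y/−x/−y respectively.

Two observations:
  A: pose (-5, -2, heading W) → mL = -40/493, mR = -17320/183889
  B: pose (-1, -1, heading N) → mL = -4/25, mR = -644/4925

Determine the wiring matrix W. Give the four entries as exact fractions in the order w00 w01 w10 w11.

0 -1 -1/2 -1/2

obs A: pose=(-5,-2,W) → sL=40/373, sR=40/493, mL=-40/493, mR=-17320/183889
obs B: pose=(-1,-1,N) → sL=20/197, sR=4/25, mL=-4/25, mR=-644/4925
sensor matrix S = [[40/373, 40/493], [20/197, 4/25]]; det S = 1615872/181130665
solve [mL_A; mL_B] = S·[w00; w01] and [mR_A; mR_B] = S·[w10; w11]:
  w00 = 0, w01 = -1, w10 = -1/2, w11 = -1/2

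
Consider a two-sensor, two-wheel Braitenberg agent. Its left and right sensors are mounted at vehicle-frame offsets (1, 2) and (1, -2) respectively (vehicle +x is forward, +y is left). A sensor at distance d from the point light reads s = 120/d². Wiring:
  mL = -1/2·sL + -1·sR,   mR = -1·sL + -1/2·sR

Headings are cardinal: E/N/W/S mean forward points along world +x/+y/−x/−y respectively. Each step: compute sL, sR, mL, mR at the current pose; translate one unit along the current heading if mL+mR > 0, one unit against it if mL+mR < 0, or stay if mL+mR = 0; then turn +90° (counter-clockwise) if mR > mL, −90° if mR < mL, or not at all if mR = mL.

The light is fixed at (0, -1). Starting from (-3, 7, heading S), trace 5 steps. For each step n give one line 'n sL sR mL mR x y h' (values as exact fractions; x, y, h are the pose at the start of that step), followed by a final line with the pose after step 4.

0 12/5 60/37 -522/185 -594/185 -3 7 S
1 24/13 120/137 -3204/1781 -4068/1781 -3 8 W
2 30/29 6/5 -249/145 -237/145 -2 8 N
3 8/3 120/109 -796/327 -1052/327 -2 7 W
4 4/3 60/41 -262/123 -254/123 -1 7 N
final -1 6 W

n=0: pose=(-3,7,S); sL=12/5, sR=60/37; mL=-522/185, mR=-594/185; mL+mR=-1116/185 → advance -1; mR−mL=-72/185 → turn -1·90°
n=1: pose=(-3,8,W); sL=24/13, sR=120/137; mL=-3204/1781, mR=-4068/1781; mL+mR=-7272/1781 → advance -1; mR−mL=-864/1781 → turn -1·90°
n=2: pose=(-2,8,N); sL=30/29, sR=6/5; mL=-249/145, mR=-237/145; mL+mR=-486/145 → advance -1; mR−mL=12/145 → turn +1·90°
n=3: pose=(-2,7,W); sL=8/3, sR=120/109; mL=-796/327, mR=-1052/327; mL+mR=-616/109 → advance -1; mR−mL=-256/327 → turn -1·90°
n=4: pose=(-1,7,N); sL=4/3, sR=60/41; mL=-262/123, mR=-254/123; mL+mR=-172/41 → advance -1; mR−mL=8/123 → turn +1·90°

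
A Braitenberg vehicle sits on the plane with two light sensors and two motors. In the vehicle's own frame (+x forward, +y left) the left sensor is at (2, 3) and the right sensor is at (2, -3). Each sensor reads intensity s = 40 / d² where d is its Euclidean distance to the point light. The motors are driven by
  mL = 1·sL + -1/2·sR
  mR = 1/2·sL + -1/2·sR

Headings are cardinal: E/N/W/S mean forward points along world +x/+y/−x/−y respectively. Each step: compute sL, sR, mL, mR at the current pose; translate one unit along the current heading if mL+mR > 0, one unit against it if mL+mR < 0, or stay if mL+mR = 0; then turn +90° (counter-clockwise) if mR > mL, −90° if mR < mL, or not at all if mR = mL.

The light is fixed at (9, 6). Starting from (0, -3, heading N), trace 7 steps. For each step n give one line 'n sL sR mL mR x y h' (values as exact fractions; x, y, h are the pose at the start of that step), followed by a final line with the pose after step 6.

n=0: pose=(0,-3,N); sL=40/193, sR=8/17; mL=-92/3281, mR=-432/3281; mL+mR=-524/3281 → advance -1; mR−mL=-20/193 → turn -1·90°
n=1: pose=(0,-4,E); sL=20/49, sR=20/109; mL=1690/5341, mR=600/5341; mL+mR=2290/5341 → advance +1; mR−mL=-10/49 → turn -1·90°
n=2: pose=(1,-4,S); sL=40/169, sR=8/53; mL=1444/8957, mR=384/8957; mL+mR=1828/8957 → advance +1; mR−mL=-20/169 → turn -1·90°
n=3: pose=(1,-5,W); sL=5/37, sR=10/41; mL=20/1517, mR=-165/3034; mL+mR=-125/3034 → advance -1; mR−mL=-5/74 → turn -1·90°
n=4: pose=(2,-5,N); sL=40/181, sR=40/97; mL=260/17557, mR=-1680/17557; mL+mR=-1420/17557 → advance -1; mR−mL=-20/181 → turn -1·90°
n=5: pose=(2,-6,E); sL=20/53, sR=4/25; mL=394/1325, mR=144/1325; mL+mR=538/1325 → advance +1; mR−mL=-10/53 → turn -1·90°
n=6: pose=(3,-6,S); sL=8/41, sR=40/277; mL=1396/11357, mR=288/11357; mL+mR=1684/11357 → advance +1; mR−mL=-4/41 → turn -1·90°

0 40/193 8/17 -92/3281 -432/3281 0 -3 N
1 20/49 20/109 1690/5341 600/5341 0 -4 E
2 40/169 8/53 1444/8957 384/8957 1 -4 S
3 5/37 10/41 20/1517 -165/3034 1 -5 W
4 40/181 40/97 260/17557 -1680/17557 2 -5 N
5 20/53 4/25 394/1325 144/1325 2 -6 E
6 8/41 40/277 1396/11357 288/11357 3 -6 S
final 3 -7 W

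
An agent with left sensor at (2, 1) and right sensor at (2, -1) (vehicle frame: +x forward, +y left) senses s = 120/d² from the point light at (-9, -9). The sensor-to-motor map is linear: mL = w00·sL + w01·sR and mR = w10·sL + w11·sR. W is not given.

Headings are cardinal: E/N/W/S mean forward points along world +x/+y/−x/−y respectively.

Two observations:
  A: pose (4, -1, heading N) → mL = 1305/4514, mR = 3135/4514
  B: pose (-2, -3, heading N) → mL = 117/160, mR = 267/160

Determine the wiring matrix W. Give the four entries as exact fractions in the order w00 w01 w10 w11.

obs A: pose=(4,-1,N) → sL=30/61, sR=15/37, mL=1305/4514, mR=3135/4514
obs B: pose=(-2,-3,N) → sL=6/5, sR=15/16, mL=117/160, mR=267/160
sensor matrix S = [[30/61, 15/37], [6/5, 15/16]]; det S = -459/18056
solve [mL_A; mL_B] = S·[w00; w01] and [mR_A; mR_B] = S·[w10; w11]:
  w00 = 1, w01 = -1/2, w10 = 1, w11 = 1/2

1 -1/2 1 1/2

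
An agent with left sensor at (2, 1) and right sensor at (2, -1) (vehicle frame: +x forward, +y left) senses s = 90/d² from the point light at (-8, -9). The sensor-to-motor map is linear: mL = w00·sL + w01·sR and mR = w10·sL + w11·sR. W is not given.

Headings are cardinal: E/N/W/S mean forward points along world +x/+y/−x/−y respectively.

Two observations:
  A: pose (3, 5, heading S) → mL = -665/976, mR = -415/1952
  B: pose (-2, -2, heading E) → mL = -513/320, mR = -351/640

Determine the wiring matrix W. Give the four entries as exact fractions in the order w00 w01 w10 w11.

-1 -1 1/2 -1

obs A: pose=(3,5,S) → sL=5/16, sR=45/122, mL=-665/976, mR=-415/1952
obs B: pose=(-2,-2,E) → sL=45/64, sR=9/10, mL=-513/320, mR=-351/640
sensor matrix S = [[5/16, 45/122], [45/64, 9/10]]; det S = 171/7808
solve [mL_A; mL_B] = S·[w00; w01] and [mR_A; mR_B] = S·[w10; w11]:
  w00 = -1, w01 = -1, w10 = 1/2, w11 = -1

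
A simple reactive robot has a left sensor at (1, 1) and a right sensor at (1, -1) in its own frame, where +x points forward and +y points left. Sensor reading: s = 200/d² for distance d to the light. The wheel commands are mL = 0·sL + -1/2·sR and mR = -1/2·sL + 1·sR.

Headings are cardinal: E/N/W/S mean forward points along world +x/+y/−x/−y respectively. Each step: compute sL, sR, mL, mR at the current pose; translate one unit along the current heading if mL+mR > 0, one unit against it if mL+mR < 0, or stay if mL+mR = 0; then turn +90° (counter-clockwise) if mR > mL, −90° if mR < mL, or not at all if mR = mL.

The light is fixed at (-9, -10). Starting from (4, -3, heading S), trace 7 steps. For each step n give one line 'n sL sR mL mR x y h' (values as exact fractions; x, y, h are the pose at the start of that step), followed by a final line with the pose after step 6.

n=0: pose=(4,-3,S); sL=25/29, sR=10/9; mL=-5/9, mR=355/522; mL+mR=65/522 → advance +1; mR−mL=215/174 → turn +1·90°
n=1: pose=(4,-4,E); sL=40/49, sR=200/221; mL=-100/221, mR=5380/10829; mL+mR=480/10829 → advance +1; mR−mL=10280/10829 → turn +1·90°
n=2: pose=(5,-4,N); sL=100/109, sR=100/137; mL=-50/137, mR=4050/14933; mL+mR=-1400/14933 → advance -1; mR−mL=9500/14933 → turn +1·90°
n=3: pose=(5,-5,W); sL=40/37, sR=40/41; mL=-20/41, mR=660/1517; mL+mR=-80/1517 → advance -1; mR−mL=1400/1517 → turn +1·90°
n=4: pose=(6,-5,S); sL=25/34, sR=50/53; mL=-25/53, mR=2075/3604; mL+mR=375/3604 → advance +1; mR−mL=3775/3604 → turn +1·90°
n=5: pose=(6,-6,E); sL=200/281, sR=40/53; mL=-20/53, mR=5940/14893; mL+mR=320/14893 → advance +1; mR−mL=11560/14893 → turn +1·90°
n=6: pose=(7,-6,N); sL=4/5, sR=100/157; mL=-50/157, mR=186/785; mL+mR=-64/785 → advance -1; mR−mL=436/785 → turn +1·90°

0 25/29 10/9 -5/9 355/522 4 -3 S
1 40/49 200/221 -100/221 5380/10829 4 -4 E
2 100/109 100/137 -50/137 4050/14933 5 -4 N
3 40/37 40/41 -20/41 660/1517 5 -5 W
4 25/34 50/53 -25/53 2075/3604 6 -5 S
5 200/281 40/53 -20/53 5940/14893 6 -6 E
6 4/5 100/157 -50/157 186/785 7 -6 N
final 7 -7 W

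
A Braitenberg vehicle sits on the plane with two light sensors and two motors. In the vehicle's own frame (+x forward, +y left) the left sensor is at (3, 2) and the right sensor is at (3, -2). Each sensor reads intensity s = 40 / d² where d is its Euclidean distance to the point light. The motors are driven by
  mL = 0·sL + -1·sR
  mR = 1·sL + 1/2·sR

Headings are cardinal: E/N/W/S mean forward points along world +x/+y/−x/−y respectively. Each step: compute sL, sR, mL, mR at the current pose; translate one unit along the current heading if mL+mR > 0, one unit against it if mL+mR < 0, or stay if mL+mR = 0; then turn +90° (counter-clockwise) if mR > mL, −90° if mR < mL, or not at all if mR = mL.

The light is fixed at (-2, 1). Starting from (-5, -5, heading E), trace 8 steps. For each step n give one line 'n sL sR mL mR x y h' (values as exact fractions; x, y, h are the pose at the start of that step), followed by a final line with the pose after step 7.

0 5/2 5/8 -5/8 45/16 -5 -5 E
1 8/5 40/9 -40/9 172/45 -4 -5 N
2 20/53 4/5 -4/5 206/265 -4 -6 W
3 40/101 40/109 -40/109 6380/11009 -3 -6 S
4 1 5/13 -5/13 31/26 -3 -7 E
5 40/29 40/29 -40/29 60/29 -2 -7 N
6 4/9 20/17 -20/17 158/153 -2 -6 W
7 40/109 40/101 -40/101 6220/11009 -1 -6 S
final -1 -7 E

n=0: pose=(-5,-5,E); sL=5/2, sR=5/8; mL=-5/8, mR=45/16; mL+mR=35/16 → advance +1; mR−mL=55/16 → turn +1·90°
n=1: pose=(-4,-5,N); sL=8/5, sR=40/9; mL=-40/9, mR=172/45; mL+mR=-28/45 → advance -1; mR−mL=124/15 → turn +1·90°
n=2: pose=(-4,-6,W); sL=20/53, sR=4/5; mL=-4/5, mR=206/265; mL+mR=-6/265 → advance -1; mR−mL=418/265 → turn +1·90°
n=3: pose=(-3,-6,S); sL=40/101, sR=40/109; mL=-40/109, mR=6380/11009; mL+mR=2340/11009 → advance +1; mR−mL=10420/11009 → turn +1·90°
n=4: pose=(-3,-7,E); sL=1, sR=5/13; mL=-5/13, mR=31/26; mL+mR=21/26 → advance +1; mR−mL=41/26 → turn +1·90°
n=5: pose=(-2,-7,N); sL=40/29, sR=40/29; mL=-40/29, mR=60/29; mL+mR=20/29 → advance +1; mR−mL=100/29 → turn +1·90°
n=6: pose=(-2,-6,W); sL=4/9, sR=20/17; mL=-20/17, mR=158/153; mL+mR=-22/153 → advance -1; mR−mL=338/153 → turn +1·90°
n=7: pose=(-1,-6,S); sL=40/109, sR=40/101; mL=-40/101, mR=6220/11009; mL+mR=1860/11009 → advance +1; mR−mL=10580/11009 → turn +1·90°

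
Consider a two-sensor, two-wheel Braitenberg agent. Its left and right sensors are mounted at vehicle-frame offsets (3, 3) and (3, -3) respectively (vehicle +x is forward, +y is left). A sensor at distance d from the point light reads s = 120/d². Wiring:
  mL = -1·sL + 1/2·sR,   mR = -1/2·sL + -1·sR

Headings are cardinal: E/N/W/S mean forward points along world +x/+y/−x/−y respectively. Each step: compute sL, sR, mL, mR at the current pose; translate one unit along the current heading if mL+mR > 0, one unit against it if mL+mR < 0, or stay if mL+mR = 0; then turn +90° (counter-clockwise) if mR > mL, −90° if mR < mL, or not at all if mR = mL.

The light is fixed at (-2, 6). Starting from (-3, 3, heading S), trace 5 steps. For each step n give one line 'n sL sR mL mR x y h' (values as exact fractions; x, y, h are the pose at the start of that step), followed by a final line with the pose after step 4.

0 3 30/13 -24/13 -99/26 -3 3 S
1 120/41 120/17 420/697 -5940/697 -3 4 W
2 12 12 -6 -18 -2 4 N
3 40/3 8/3 -12 -28/3 -2 3 E
4 15/2 30 15/2 -135/4 -3 3 N
final -3 2 E

n=0: pose=(-3,3,S); sL=3, sR=30/13; mL=-24/13, mR=-99/26; mL+mR=-147/26 → advance -1; mR−mL=-51/26 → turn -1·90°
n=1: pose=(-3,4,W); sL=120/41, sR=120/17; mL=420/697, mR=-5940/697; mL+mR=-5520/697 → advance -1; mR−mL=-6360/697 → turn -1·90°
n=2: pose=(-2,4,N); sL=12, sR=12; mL=-6, mR=-18; mL+mR=-24 → advance -1; mR−mL=-12 → turn -1·90°
n=3: pose=(-2,3,E); sL=40/3, sR=8/3; mL=-12, mR=-28/3; mL+mR=-64/3 → advance -1; mR−mL=8/3 → turn +1·90°
n=4: pose=(-3,3,N); sL=15/2, sR=30; mL=15/2, mR=-135/4; mL+mR=-105/4 → advance -1; mR−mL=-165/4 → turn -1·90°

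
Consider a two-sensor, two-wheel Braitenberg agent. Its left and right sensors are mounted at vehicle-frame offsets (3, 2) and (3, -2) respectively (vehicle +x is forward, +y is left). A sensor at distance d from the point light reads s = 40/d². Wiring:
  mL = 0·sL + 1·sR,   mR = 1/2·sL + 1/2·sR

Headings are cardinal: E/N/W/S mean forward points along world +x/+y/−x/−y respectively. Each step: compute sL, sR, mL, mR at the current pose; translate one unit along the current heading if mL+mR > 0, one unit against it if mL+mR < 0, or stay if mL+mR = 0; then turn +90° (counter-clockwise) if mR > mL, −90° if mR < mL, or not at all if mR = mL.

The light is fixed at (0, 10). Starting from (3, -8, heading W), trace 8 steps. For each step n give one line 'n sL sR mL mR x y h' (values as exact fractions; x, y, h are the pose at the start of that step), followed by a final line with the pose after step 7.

0 1/10 5/32 5/32 41/320 3 -8 W
1 8/45 40/241 40/241 1864/10845 2 -8 N
2 20/181 20/113 20/113 2940/20453 2 -7 W
3 40/197 8/41 8/41 1608/8077 1 -7 N
4 5/41 1/5 1/5 33/205 1 -6 W
5 40/173 40/173 40/173 40/173 0 -6 N
6 10/37 10/37 10/37 10/37 0 -5 N
7 8/25 8/25 8/25 8/25 0 -4 N
final 0 -3 N

n=0: pose=(3,-8,W); sL=1/10, sR=5/32; mL=5/32, mR=41/320; mL+mR=91/320 → advance +1; mR−mL=-9/320 → turn -1·90°
n=1: pose=(2,-8,N); sL=8/45, sR=40/241; mL=40/241, mR=1864/10845; mL+mR=3664/10845 → advance +1; mR−mL=64/10845 → turn +1·90°
n=2: pose=(2,-7,W); sL=20/181, sR=20/113; mL=20/113, mR=2940/20453; mL+mR=6560/20453 → advance +1; mR−mL=-680/20453 → turn -1·90°
n=3: pose=(1,-7,N); sL=40/197, sR=8/41; mL=8/41, mR=1608/8077; mL+mR=3184/8077 → advance +1; mR−mL=32/8077 → turn +1·90°
n=4: pose=(1,-6,W); sL=5/41, sR=1/5; mL=1/5, mR=33/205; mL+mR=74/205 → advance +1; mR−mL=-8/205 → turn -1·90°
n=5: pose=(0,-6,N); sL=40/173, sR=40/173; mL=40/173, mR=40/173; mL+mR=80/173 → advance +1; mR−mL=0 → turn +0·90°
n=6: pose=(0,-5,N); sL=10/37, sR=10/37; mL=10/37, mR=10/37; mL+mR=20/37 → advance +1; mR−mL=0 → turn +0·90°
n=7: pose=(0,-4,N); sL=8/25, sR=8/25; mL=8/25, mR=8/25; mL+mR=16/25 → advance +1; mR−mL=0 → turn +0·90°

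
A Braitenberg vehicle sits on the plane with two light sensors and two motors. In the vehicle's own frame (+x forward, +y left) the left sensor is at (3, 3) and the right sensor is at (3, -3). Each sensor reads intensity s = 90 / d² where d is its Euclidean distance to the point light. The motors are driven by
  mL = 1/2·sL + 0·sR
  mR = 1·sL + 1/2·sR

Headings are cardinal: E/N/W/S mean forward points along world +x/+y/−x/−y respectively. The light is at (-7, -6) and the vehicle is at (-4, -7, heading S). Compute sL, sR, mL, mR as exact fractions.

left sensor world pos  = (-1, -10); dL² = 52
right sensor world pos = (-7, -10); dR² = 16
sL = 90/52 = 45/26
sR = 90/16 = 45/8
mL = 1/2·sL + 0·sR = 45/52
mR = 1·sL + 1/2·sR = 945/208

45/26 45/8 45/52 945/208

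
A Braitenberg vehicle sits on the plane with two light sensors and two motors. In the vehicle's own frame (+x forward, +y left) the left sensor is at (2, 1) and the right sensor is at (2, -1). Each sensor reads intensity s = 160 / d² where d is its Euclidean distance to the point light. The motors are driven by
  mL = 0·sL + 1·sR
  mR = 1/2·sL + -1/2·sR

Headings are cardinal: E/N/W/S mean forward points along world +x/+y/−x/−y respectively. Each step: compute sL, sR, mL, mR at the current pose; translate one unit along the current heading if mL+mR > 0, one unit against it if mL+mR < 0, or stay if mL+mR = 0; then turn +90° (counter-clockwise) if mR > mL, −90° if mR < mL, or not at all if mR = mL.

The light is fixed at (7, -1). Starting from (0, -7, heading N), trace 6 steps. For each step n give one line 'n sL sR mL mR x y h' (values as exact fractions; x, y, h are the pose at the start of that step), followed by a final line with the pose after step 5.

0 2 40/13 40/13 -7/13 0 -7 N
1 160/41 160/61 160/61 1600/2501 0 -6 E
2 80/37 80/49 80/49 480/1813 1 -6 S
3 160/113 160/89 160/89 -1920/10057 1 -7 W
4 2 40/13 40/13 -7/13 0 -7 N
5 160/41 160/61 160/61 1600/2501 0 -6 E
final 1 -6 S

n=0: pose=(0,-7,N); sL=2, sR=40/13; mL=40/13, mR=-7/13; mL+mR=33/13 → advance +1; mR−mL=-47/13 → turn -1·90°
n=1: pose=(0,-6,E); sL=160/41, sR=160/61; mL=160/61, mR=1600/2501; mL+mR=8160/2501 → advance +1; mR−mL=-4960/2501 → turn -1·90°
n=2: pose=(1,-6,S); sL=80/37, sR=80/49; mL=80/49, mR=480/1813; mL+mR=3440/1813 → advance +1; mR−mL=-2480/1813 → turn -1·90°
n=3: pose=(1,-7,W); sL=160/113, sR=160/89; mL=160/89, mR=-1920/10057; mL+mR=16160/10057 → advance +1; mR−mL=-20000/10057 → turn -1·90°
n=4: pose=(0,-7,N); sL=2, sR=40/13; mL=40/13, mR=-7/13; mL+mR=33/13 → advance +1; mR−mL=-47/13 → turn -1·90°
n=5: pose=(0,-6,E); sL=160/41, sR=160/61; mL=160/61, mR=1600/2501; mL+mR=8160/2501 → advance +1; mR−mL=-4960/2501 → turn -1·90°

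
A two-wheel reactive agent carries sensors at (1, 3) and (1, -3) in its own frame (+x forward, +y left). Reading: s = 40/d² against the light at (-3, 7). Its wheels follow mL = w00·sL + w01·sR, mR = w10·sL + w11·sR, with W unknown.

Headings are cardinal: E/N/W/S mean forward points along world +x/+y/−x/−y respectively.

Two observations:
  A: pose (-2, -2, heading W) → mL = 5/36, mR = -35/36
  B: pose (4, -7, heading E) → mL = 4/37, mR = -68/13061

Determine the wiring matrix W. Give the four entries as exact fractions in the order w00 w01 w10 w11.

obs A: pose=(-2,-2,W) → sL=5/18, sR=10/9, mL=5/36, mR=-35/36
obs B: pose=(4,-7,E) → sL=8/37, sR=40/353, mL=4/37, mR=-68/13061
sensor matrix S = [[5/18, 10/9], [8/37, 40/353]]; det S = -8180/39183
solve [mL_A; mL_B] = S·[w00; w01] and [mR_A; mR_B] = S·[w10; w11]:
  w00 = 1/2, w01 = 0, w10 = 1/2, w11 = -1

1/2 0 1/2 -1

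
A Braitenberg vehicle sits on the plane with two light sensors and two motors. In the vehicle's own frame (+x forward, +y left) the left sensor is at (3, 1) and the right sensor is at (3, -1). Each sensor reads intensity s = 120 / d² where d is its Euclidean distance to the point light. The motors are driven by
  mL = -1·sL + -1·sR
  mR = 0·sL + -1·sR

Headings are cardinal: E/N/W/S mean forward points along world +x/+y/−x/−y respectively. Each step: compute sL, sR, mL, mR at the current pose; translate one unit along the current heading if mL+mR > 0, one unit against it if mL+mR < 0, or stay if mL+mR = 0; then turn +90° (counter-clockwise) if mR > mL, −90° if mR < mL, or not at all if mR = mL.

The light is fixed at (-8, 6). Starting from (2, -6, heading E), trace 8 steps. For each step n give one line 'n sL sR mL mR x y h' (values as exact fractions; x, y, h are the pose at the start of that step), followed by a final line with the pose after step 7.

0 12/29 60/169 -3768/4901 -60/169 2 -6 E
1 24/29 120/181 -7824/5249 -120/181 1 -6 N
2 15/29 2/3 -103/87 -2/3 1 -7 W
3 120/377 120/337 -85680/127049 -120/337 2 -7 S
4 12/29 60/169 -3768/4901 -60/169 2 -6 E
5 24/29 120/181 -7824/5249 -120/181 1 -6 N
6 15/29 2/3 -103/87 -2/3 1 -7 W
7 120/377 120/337 -85680/127049 -120/337 2 -7 S
final 2 -6 E

n=0: pose=(2,-6,E); sL=12/29, sR=60/169; mL=-3768/4901, mR=-60/169; mL+mR=-5508/4901 → advance -1; mR−mL=12/29 → turn +1·90°
n=1: pose=(1,-6,N); sL=24/29, sR=120/181; mL=-7824/5249, mR=-120/181; mL+mR=-11304/5249 → advance -1; mR−mL=24/29 → turn +1·90°
n=2: pose=(1,-7,W); sL=15/29, sR=2/3; mL=-103/87, mR=-2/3; mL+mR=-161/87 → advance -1; mR−mL=15/29 → turn +1·90°
n=3: pose=(2,-7,S); sL=120/377, sR=120/337; mL=-85680/127049, mR=-120/337; mL+mR=-130920/127049 → advance -1; mR−mL=120/377 → turn +1·90°
n=4: pose=(2,-6,E); sL=12/29, sR=60/169; mL=-3768/4901, mR=-60/169; mL+mR=-5508/4901 → advance -1; mR−mL=12/29 → turn +1·90°
n=5: pose=(1,-6,N); sL=24/29, sR=120/181; mL=-7824/5249, mR=-120/181; mL+mR=-11304/5249 → advance -1; mR−mL=24/29 → turn +1·90°
n=6: pose=(1,-7,W); sL=15/29, sR=2/3; mL=-103/87, mR=-2/3; mL+mR=-161/87 → advance -1; mR−mL=15/29 → turn +1·90°
n=7: pose=(2,-7,S); sL=120/377, sR=120/337; mL=-85680/127049, mR=-120/337; mL+mR=-130920/127049 → advance -1; mR−mL=120/377 → turn +1·90°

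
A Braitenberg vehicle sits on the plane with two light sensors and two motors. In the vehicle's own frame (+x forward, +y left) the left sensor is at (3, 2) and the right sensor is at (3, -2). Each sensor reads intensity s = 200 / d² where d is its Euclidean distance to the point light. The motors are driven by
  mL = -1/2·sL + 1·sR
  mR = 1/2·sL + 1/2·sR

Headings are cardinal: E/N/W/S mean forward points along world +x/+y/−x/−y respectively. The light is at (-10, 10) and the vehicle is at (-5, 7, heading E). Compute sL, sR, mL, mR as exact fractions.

left sensor world pos  = (-2, 9); dL² = 65
right sensor world pos = (-2, 5); dR² = 89
sL = 200/65 = 40/13
sR = 200/89 = 200/89
mL = -1/2·sL + 1·sR = 820/1157
mR = 1/2·sL + 1/2·sR = 3080/1157

40/13 200/89 820/1157 3080/1157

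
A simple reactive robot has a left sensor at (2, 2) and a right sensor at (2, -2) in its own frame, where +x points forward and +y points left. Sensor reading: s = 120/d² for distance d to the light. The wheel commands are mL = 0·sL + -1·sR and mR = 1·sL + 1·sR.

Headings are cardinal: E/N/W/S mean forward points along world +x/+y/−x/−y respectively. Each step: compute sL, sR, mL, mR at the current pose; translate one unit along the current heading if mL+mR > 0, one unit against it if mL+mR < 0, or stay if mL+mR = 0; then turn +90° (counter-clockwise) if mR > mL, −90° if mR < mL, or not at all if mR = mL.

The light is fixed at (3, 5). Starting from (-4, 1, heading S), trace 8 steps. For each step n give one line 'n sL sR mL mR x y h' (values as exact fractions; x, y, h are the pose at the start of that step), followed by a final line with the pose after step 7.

n=0: pose=(-4,1,S); sL=120/61, sR=40/39; mL=-40/39, mR=7120/2379; mL+mR=120/61 → advance +1; mR−mL=9560/2379 → turn +1·90°
n=1: pose=(-4,0,E); sL=60/17, sR=60/37; mL=-60/37, mR=3240/629; mL+mR=60/17 → advance +1; mR−mL=4260/629 → turn +1·90°
n=2: pose=(-3,0,N); sL=120/73, sR=24/5; mL=-24/5, mR=2352/365; mL+mR=120/73 → advance +1; mR−mL=4104/365 → turn +1·90°
n=3: pose=(-3,1,W); sL=6/5, sR=30/17; mL=-30/17, mR=252/85; mL+mR=6/5 → advance +1; mR−mL=402/85 → turn +1·90°
n=4: pose=(-4,1,S); sL=120/61, sR=40/39; mL=-40/39, mR=7120/2379; mL+mR=120/61 → advance +1; mR−mL=9560/2379 → turn +1·90°
n=5: pose=(-4,0,E); sL=60/17, sR=60/37; mL=-60/37, mR=3240/629; mL+mR=60/17 → advance +1; mR−mL=4260/629 → turn +1·90°
n=6: pose=(-3,0,N); sL=120/73, sR=24/5; mL=-24/5, mR=2352/365; mL+mR=120/73 → advance +1; mR−mL=4104/365 → turn +1·90°
n=7: pose=(-3,1,W); sL=6/5, sR=30/17; mL=-30/17, mR=252/85; mL+mR=6/5 → advance +1; mR−mL=402/85 → turn +1·90°

0 120/61 40/39 -40/39 7120/2379 -4 1 S
1 60/17 60/37 -60/37 3240/629 -4 0 E
2 120/73 24/5 -24/5 2352/365 -3 0 N
3 6/5 30/17 -30/17 252/85 -3 1 W
4 120/61 40/39 -40/39 7120/2379 -4 1 S
5 60/17 60/37 -60/37 3240/629 -4 0 E
6 120/73 24/5 -24/5 2352/365 -3 0 N
7 6/5 30/17 -30/17 252/85 -3 1 W
final -4 1 S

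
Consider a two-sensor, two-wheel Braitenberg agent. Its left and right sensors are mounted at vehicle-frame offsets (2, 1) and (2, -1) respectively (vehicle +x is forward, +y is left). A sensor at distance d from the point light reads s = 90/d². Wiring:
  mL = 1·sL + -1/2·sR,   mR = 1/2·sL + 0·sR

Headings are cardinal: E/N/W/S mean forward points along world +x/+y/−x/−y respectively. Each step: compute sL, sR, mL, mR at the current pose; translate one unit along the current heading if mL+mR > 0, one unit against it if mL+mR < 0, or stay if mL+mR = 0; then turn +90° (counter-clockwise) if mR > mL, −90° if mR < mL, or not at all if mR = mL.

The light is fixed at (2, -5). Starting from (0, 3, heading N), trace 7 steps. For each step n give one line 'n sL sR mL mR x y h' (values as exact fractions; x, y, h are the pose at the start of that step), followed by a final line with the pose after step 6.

n=0: pose=(0,3,N); sL=90/109, sR=90/101; mL=4185/11009, mR=45/109; mL+mR=8730/11009 → advance +1; mR−mL=360/11009 → turn +1·90°
n=1: pose=(0,4,W); sL=9/8, sR=45/58; mL=171/232, mR=9/16; mL+mR=603/464 → advance +1; mR−mL=-81/464 → turn -1·90°
n=2: pose=(-1,4,N); sL=90/137, sR=18/25; mL=1017/3425, mR=45/137; mL+mR=2142/3425 → advance +1; mR−mL=108/3425 → turn +1·90°
n=3: pose=(-1,5,W); sL=45/53, sR=45/73; mL=4185/7738, mR=45/106; mL+mR=3735/3869 → advance +1; mR−mL=-450/3869 → turn -1·90°
n=4: pose=(-2,5,N); sL=90/169, sR=10/17; mL=685/2873, mR=45/169; mL+mR=1450/2873 → advance +1; mR−mL=80/2873 → turn +1·90°
n=5: pose=(-2,6,W); sL=45/68, sR=1/2; mL=7/17, mR=45/136; mL+mR=101/136 → advance +1; mR−mL=-11/136 → turn -1·90°
n=6: pose=(-3,6,N); sL=18/41, sR=18/37; mL=297/1517, mR=9/41; mL+mR=630/1517 → advance +1; mR−mL=36/1517 → turn +1·90°

0 90/109 90/101 4185/11009 45/109 0 3 N
1 9/8 45/58 171/232 9/16 0 4 W
2 90/137 18/25 1017/3425 45/137 -1 4 N
3 45/53 45/73 4185/7738 45/106 -1 5 W
4 90/169 10/17 685/2873 45/169 -2 5 N
5 45/68 1/2 7/17 45/136 -2 6 W
6 18/41 18/37 297/1517 9/41 -3 6 N
final -3 7 W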